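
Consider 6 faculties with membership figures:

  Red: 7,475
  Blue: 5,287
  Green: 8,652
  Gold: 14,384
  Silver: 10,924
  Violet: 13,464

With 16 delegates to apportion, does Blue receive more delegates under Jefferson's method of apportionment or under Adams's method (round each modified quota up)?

Adams

Jefferson: Red 2, Blue 1, Green 2, Gold 4, Silver 3, Violet 4.
Adams: Red 2, Blue 2, Green 2, Gold 4, Silver 3, Violet 3.
Blue gets 1 under Jefferson and 2 under Adams.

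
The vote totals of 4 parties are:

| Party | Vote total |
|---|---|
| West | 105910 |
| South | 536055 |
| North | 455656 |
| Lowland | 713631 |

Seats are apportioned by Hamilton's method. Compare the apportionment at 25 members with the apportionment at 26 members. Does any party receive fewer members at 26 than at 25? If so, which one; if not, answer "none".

West

At 25 seats: West 2, South 7, North 6, Lowland 10.
At 26 seats: West 1, South 8, North 7, Lowland 10.
West drops from 2 to 1.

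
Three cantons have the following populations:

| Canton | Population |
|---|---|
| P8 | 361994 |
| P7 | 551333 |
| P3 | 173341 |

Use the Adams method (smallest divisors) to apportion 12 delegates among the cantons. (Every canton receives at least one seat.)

Standard divisor 1086668/12 ≈ 90555.667; standard quotas: P8 3.997, P7 6.088, P3 1.914.
Rounding up gives 4, 7, 2 = 13 seats, so the divisor must be adjusted.
With modified divisor 101100: modified quotas P8 3.581, P7 5.453, P3 1.715.
Rounding up: P8 4, P7 6, P3 2 (total 12).

P8=4; P7=6; P3=2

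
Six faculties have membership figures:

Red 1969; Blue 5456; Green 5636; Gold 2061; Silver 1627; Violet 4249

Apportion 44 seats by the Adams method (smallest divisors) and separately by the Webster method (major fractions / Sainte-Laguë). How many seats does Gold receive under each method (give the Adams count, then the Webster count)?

5 and 4

Adams: Red 4, Blue 11, Green 11, Gold 5, Silver 4, Violet 9.
Webster: Red 4, Blue 12, Green 12, Gold 4, Silver 3, Violet 9.
Gold gets 5 under Adams and 4 under Webster.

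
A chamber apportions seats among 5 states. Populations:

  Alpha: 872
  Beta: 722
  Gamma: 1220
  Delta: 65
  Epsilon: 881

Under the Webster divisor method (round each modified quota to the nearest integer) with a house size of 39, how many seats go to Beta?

7

Standard divisor 3760/39 ≈ 96.41; standard quotas: Alpha 9.045, Beta 7.489, Gamma 12.654, Delta 0.674, Epsilon 9.138.
Rounding to the nearest integer gives Alpha 9, Beta 7, Gamma 13, Delta 1, Epsilon 9 — total 39, matching the house size, so no adjustment is needed.
Beta receives 7.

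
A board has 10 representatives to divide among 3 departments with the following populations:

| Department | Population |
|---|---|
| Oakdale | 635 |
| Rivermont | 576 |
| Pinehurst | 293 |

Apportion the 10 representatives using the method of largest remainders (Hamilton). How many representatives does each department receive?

The standard divisor is 1504/10 ≈ 150.4.
Standard quotas: Oakdale 4.222, Rivermont 3.830, Pinehurst 1.948.
Lower quotas: Oakdale 4, Rivermont 3, Pinehurst 1 (sum 8, leaving 2 seats).
Remainders in descending order: Pinehurst 0.948, Rivermont 0.830, Oakdale 0.222.
The surplus seats go to Pinehurst, Rivermont.

Oakdale: 4, Rivermont: 4, Pinehurst: 2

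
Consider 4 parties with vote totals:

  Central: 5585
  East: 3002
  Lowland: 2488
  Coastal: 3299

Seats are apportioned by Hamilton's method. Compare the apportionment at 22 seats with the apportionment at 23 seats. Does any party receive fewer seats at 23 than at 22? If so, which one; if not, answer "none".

none

At 22 seats: Central 8, East 5, Lowland 4, Coastal 5.
At 23 seats: Central 9, East 5, Lowland 4, Coastal 5.
No party's allocation decreased.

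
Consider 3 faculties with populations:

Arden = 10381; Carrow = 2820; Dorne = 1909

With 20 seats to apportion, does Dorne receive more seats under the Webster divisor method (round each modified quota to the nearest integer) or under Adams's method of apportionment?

Webster: Arden 14, Carrow 4, Dorne 2.
Adams: Arden 13, Carrow 4, Dorne 3.
Dorne gets 2 under Webster and 3 under Adams.

Adams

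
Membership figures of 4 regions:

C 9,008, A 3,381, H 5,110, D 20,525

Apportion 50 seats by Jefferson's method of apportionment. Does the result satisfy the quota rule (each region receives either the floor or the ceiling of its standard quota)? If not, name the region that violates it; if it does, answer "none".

Standard quotas: C 11.845, A 4.446, H 6.719, D 26.990.
Jefferson allocation: C 12, A 4, H 6, D 28.
D has quota 26.990 (lower 26, upper 27) but receives 28 — outside the quota interval.

D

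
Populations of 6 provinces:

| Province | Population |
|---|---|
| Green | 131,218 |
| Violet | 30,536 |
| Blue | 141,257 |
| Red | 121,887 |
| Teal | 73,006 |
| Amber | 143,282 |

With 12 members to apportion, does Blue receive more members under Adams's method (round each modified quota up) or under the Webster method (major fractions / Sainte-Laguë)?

Adams: Green 2, Violet 1, Blue 2, Red 2, Teal 2, Amber 3.
Webster: Green 2, Violet 1, Blue 3, Red 2, Teal 1, Amber 3.
Blue gets 2 under Adams and 3 under Webster.

Webster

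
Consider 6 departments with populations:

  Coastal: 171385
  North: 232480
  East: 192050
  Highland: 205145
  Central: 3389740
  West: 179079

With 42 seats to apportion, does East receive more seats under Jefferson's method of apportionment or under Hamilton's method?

Jefferson: Coastal 1, North 2, East 1, Highland 2, Central 35, West 1.
Hamilton: Coastal 2, North 2, East 2, Highland 2, Central 32, West 2.
East gets 1 under Jefferson and 2 under Hamilton.

Hamilton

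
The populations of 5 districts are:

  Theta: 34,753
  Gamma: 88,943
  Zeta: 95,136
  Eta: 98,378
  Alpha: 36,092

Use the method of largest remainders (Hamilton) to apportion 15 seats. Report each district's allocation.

Theta=1; Gamma=4; Zeta=4; Eta=4; Alpha=2

The standard divisor is 353302/15 ≈ 23553.467.
Standard quotas: Theta 1.4755, Gamma 3.7762, Zeta 4.0392, Eta 4.1768, Alpha 1.5323.
Lower quotas: Theta 1, Gamma 3, Zeta 4, Eta 4, Alpha 1 (sum 13, leaving 2 seats).
Remainders in descending order: Gamma 0.7762, Alpha 0.5323, Theta 0.4755, Eta 0.1768, Zeta 0.0392.
Largest remainders: Gamma, Alpha receive the extra seats.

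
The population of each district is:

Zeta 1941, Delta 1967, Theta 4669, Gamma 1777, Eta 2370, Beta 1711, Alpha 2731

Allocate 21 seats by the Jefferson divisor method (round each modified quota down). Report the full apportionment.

Standard divisor 17166/21 ≈ 817.429; standard quotas: Zeta 2.375, Delta 2.406, Theta 5.712, Gamma 2.174, Eta 2.899, Beta 2.093, Alpha 3.341.
Rounding down gives 2, 2, 5, 2, 2, 2, 3 = 18 seats, so the divisor must be adjusted.
With modified divisor 670: modified quotas Zeta 2.897, Delta 2.936, Theta 6.969, Gamma 2.652, Eta 3.537, Beta 2.554, Alpha 4.076.
Rounding down: Zeta 2, Delta 2, Theta 6, Gamma 2, Eta 3, Beta 2, Alpha 4 (total 21).

Zeta 2, Delta 2, Theta 6, Gamma 2, Eta 3, Beta 2, Alpha 4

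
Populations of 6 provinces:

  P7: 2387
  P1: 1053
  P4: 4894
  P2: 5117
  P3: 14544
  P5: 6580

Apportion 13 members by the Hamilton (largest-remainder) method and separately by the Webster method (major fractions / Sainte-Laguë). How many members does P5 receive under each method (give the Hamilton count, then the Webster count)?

3 and 2

Hamilton: P7 1, P1 0, P4 2, P2 2, P3 5, P5 3.
Webster: P7 1, P1 0, P4 2, P2 2, P3 6, P5 2.
P5 gets 3 under Hamilton and 2 under Webster.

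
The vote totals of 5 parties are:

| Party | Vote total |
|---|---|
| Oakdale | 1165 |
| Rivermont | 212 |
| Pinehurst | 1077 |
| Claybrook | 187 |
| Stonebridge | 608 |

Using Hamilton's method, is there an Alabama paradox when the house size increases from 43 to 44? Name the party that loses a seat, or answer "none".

At 43 seats: Oakdale 15, Rivermont 3, Pinehurst 14, Claybrook 3, Stonebridge 8.
At 44 seats: Oakdale 16, Rivermont 3, Pinehurst 15, Claybrook 2, Stonebridge 8.
Claybrook drops from 3 to 2.

Claybrook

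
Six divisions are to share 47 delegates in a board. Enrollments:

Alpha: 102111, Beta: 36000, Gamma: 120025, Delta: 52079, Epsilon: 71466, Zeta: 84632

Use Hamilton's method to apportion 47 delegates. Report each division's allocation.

Alpha: 10; Beta: 4; Gamma: 12; Delta: 5; Epsilon: 7; Zeta: 9

Standard divisor: 466313 ÷ 47 ≈ 9921.553.
Standard quotas: Alpha 10.2918, Beta 3.6285, Gamma 12.0974, Delta 5.2491, Epsilon 7.2031, Zeta 8.5301.
Lower quotas: Alpha 10, Beta 3, Gamma 12, Delta 5, Epsilon 7, Zeta 8 (sum 45, leaving 2 seats).
Remainders in descending order: Beta 0.6285, Zeta 0.5301, Alpha 0.2918, Delta 0.2491, Epsilon 0.2031, Gamma 0.0974.
Largest remainders: Beta, Zeta receive the extra seats.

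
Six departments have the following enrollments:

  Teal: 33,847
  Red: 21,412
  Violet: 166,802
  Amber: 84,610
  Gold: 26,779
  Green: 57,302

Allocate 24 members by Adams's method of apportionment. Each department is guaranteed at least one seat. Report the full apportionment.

Standard divisor 390752/24 ≈ 16281.333; standard quotas: Teal 2.079, Red 1.315, Violet 10.245, Amber 5.197, Gold 1.645, Green 3.519.
Rounding up gives 3, 2, 11, 6, 2, 4 = 28 seats, so the divisor must be adjusted.
With modified divisor 18800: modified quotas Teal 1.800, Red 1.139, Violet 8.872, Amber 4.501, Gold 1.424, Green 3.048.
Rounding up: Teal 2, Red 2, Violet 9, Amber 5, Gold 2, Green 4 (total 24).

Teal: 2, Red: 2, Violet: 9, Amber: 5, Gold: 2, Green: 4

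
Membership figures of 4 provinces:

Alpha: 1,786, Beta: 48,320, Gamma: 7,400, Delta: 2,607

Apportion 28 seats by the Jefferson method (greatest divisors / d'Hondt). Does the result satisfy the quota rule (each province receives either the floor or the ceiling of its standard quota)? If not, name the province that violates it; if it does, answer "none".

Standard quotas: Alpha 0.832, Beta 22.507, Gamma 3.447, Delta 1.214.
Jefferson allocation: Alpha 0, Beta 24, Gamma 3, Delta 1.
Beta has quota 22.507 (lower 22, upper 23) but receives 24 — outside the quota interval.

Beta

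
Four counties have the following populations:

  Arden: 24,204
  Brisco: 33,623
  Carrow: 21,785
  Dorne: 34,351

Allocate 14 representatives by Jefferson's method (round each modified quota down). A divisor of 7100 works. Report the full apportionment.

With modified divisor 7100: modified quotas Arden 3.409, Brisco 4.736, Carrow 3.068, Dorne 4.838.
Rounding down: Arden 3, Brisco 4, Carrow 3, Dorne 4 (total 14).

Arden 3, Brisco 4, Carrow 3, Dorne 4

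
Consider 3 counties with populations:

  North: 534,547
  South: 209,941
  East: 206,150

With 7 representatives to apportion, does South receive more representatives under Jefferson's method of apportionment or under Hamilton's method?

Jefferson: North 5, South 1, East 1.
Hamilton: North 4, South 2, East 1.
South gets 1 under Jefferson and 2 under Hamilton.

Hamilton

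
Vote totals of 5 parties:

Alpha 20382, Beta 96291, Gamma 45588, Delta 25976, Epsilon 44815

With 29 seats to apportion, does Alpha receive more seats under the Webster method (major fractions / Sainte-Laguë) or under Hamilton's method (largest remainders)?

Webster

Webster: Alpha 3, Beta 12, Gamma 6, Delta 3, Epsilon 5.
Hamilton: Alpha 2, Beta 12, Gamma 6, Delta 3, Epsilon 6.
Alpha gets 3 under Webster and 2 under Hamilton.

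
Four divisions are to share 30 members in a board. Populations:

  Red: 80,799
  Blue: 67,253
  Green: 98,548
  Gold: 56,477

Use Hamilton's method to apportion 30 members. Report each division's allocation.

The standard divisor is 303077/30 ≈ 10102.567.
Standard quotas: Red 7.9979, Blue 6.6570, Green 9.7547, Gold 5.5904.
Lower quotas: Red 7, Blue 6, Green 9, Gold 5 (sum 27, leaving 3 seats).
Remainders in descending order: Red 0.9979, Green 0.7547, Blue 0.6570, Gold 0.5904.
Largest remainders: Red, Green, Blue receive the extra seats.

Red: 8; Blue: 7; Green: 10; Gold: 5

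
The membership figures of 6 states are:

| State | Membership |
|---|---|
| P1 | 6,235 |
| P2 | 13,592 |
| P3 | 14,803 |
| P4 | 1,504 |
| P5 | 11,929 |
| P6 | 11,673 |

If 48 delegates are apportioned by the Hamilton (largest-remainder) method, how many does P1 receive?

5

Standard divisor: 59736 ÷ 48 ≈ 1244.5.
Standard quotas: P1 5.0100, P2 10.9217, P3 11.8947, P4 1.2085, P5 9.5854, P6 9.3797.
Lower quotas: P1 5, P2 10, P3 11, P4 1, P5 9, P6 9 (sum 45, leaving 3 seats).
Remainders in descending order: P2 0.9217, P3 0.8947, P5 0.5854, P6 0.3797, P4 0.2085, P1 0.0100.
Largest remainders: P2, P3, P5 receive the extra seats.
P1 receives 5.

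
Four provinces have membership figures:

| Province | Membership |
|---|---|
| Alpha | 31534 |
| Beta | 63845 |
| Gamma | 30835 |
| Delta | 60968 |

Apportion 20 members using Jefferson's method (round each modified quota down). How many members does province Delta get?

7

Standard divisor 187182/20 ≈ 9359.1; standard quotas: Alpha 3.369, Beta 6.822, Gamma 3.295, Delta 6.514.
Rounding down gives 3, 6, 3, 6 = 18 seats, so the divisor must be adjusted.
With modified divisor 8300: modified quotas Alpha 3.799, Beta 7.692, Gamma 3.715, Delta 7.346.
Rounding down: Alpha 3, Beta 7, Gamma 3, Delta 7 (total 20).
Delta receives 7.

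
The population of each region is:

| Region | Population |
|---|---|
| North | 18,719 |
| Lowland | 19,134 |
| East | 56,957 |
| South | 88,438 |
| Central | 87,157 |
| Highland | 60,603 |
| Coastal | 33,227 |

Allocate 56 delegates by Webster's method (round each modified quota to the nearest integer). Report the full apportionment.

North: 3; Lowland: 3; East: 9; South: 14; Central: 13; Highland: 9; Coastal: 5

Standard divisor 364235/56 ≈ 6504.196; standard quotas: North 2.878, Lowland 2.942, East 8.757, South 13.597, Central 13.400, Highland 9.318, Coastal 5.109.
Rounding to the nearest integer gives North 3, Lowland 3, East 9, South 14, Central 13, Highland 9, Coastal 5 — total 56, matching the house size, so no adjustment is needed.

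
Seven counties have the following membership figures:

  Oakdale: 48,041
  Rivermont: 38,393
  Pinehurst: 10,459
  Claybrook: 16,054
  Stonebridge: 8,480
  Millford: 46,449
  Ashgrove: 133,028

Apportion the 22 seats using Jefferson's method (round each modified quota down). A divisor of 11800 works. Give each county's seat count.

With modified divisor 11800: modified quotas Oakdale 4.071, Rivermont 3.254, Pinehurst 0.886, Claybrook 1.361, Stonebridge 0.719, Millford 3.936, Ashgrove 11.274.
Rounding down: Oakdale 4, Rivermont 3, Pinehurst 0, Claybrook 1, Stonebridge 0, Millford 3, Ashgrove 11 (total 22).

Oakdale 4, Rivermont 3, Pinehurst 0, Claybrook 1, Stonebridge 0, Millford 3, Ashgrove 11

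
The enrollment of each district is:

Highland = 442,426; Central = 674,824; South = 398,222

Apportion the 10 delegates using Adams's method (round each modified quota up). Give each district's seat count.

Highland=3, Central=4, South=3

Standard divisor 1515472/10 ≈ 151547.2; standard quotas: Highland 2.919, Central 4.453, South 2.628.
Rounding up gives 3, 5, 3 = 11 seats, so the divisor must be adjusted.
With modified divisor 183900: modified quotas Highland 2.406, Central 3.670, South 2.165.
Rounding up: Highland 3, Central 4, South 3 (total 10).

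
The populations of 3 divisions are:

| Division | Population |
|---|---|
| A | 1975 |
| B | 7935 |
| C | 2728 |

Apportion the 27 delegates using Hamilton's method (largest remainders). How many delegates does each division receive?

Total 12638; standard divisor 12638/27 ≈ 468.074.
Standard quotas: A 4.2194, B 16.9524, C 5.8281.
Lower quotas: A 4, B 16, C 5 (sum 25, leaving 2 seats).
Remainders in descending order: B 0.9524, C 0.8281, A 0.2194.
Largest remainders: B, C receive the extra seats.

A=4, B=17, C=6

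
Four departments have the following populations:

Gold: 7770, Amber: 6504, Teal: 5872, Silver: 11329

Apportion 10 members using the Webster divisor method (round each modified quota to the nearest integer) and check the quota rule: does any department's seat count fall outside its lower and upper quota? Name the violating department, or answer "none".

Standard quotas: Gold 2.469, Amber 2.066, Teal 1.866, Silver 3.599.
Webster allocation: Gold 2, Amber 2, Teal 2, Silver 4.
Every allocation lies between the lower and upper quota.

none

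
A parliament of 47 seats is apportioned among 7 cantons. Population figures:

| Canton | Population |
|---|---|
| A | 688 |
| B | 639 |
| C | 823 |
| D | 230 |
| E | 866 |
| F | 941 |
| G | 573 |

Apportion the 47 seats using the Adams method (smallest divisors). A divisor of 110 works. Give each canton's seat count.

A: 7; B: 6; C: 8; D: 3; E: 8; F: 9; G: 6

With modified divisor 110: modified quotas A 6.255, B 5.809, C 7.482, D 2.091, E 7.873, F 8.555, G 5.209.
Rounding up: A 7, B 6, C 8, D 3, E 8, F 9, G 6 (total 47).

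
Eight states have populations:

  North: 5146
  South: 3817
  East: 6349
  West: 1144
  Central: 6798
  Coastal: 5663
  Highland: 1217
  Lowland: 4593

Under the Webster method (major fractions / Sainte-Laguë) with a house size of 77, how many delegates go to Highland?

3

Standard divisor 34727/77 ≈ 451; standard quotas: North 11.410, South 8.463, East 14.078, West 2.537, Central 15.073, Coastal 12.557, Highland 2.698, Lowland 10.184.
Rounding to the nearest integer gives North 11, South 8, East 14, West 3, Central 15, Coastal 13, Highland 3, Lowland 10 — total 77, matching the house size, so no adjustment is needed.
Highland receives 3.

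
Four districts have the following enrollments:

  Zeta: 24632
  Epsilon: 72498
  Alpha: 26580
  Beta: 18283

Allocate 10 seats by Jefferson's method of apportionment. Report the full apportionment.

Standard divisor 141993/10 ≈ 14199.3; standard quotas: Zeta 1.735, Epsilon 5.106, Alpha 1.872, Beta 1.288.
Rounding down gives 1, 5, 1, 1 = 8 seats, so the divisor must be adjusted.
With modified divisor 12152.9: modified quotas Zeta 2.027, Epsilon 5.965, Alpha 2.187, Beta 1.504.
Rounding down: Zeta 2, Epsilon 5, Alpha 2, Beta 1 (total 10).

Zeta: 2; Epsilon: 5; Alpha: 2; Beta: 1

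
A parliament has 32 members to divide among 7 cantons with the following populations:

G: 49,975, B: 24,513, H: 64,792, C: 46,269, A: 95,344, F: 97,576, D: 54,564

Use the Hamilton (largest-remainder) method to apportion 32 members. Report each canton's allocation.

G: 4; B: 2; H: 5; C: 3; A: 7; F: 7; D: 4

Standard divisor: 433033 ÷ 32 ≈ 13532.281.
Standard quotas: G 3.6930, B 1.8114, H 4.7880, C 3.4192, A 7.0457, F 7.2106, D 4.0321.
Lower quotas: G 3, B 1, H 4, C 3, A 7, F 7, D 4 (sum 29, leaving 3 seats).
Remainders in descending order: B 0.8114, H 0.7880, G 0.6930, C 0.4192, F 0.2106, A 0.0457, D 0.0321.
Largest remainders: B, H, G receive the extra seats.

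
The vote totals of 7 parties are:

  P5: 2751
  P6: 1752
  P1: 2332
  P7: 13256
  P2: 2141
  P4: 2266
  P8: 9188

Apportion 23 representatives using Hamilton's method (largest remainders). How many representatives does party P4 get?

2

The standard divisor is 33686/23 ≈ 1464.609.
Standard quotas: P5 1.8783, P6 1.1962, P1 1.5922, P7 9.0509, P2 1.4618, P4 1.5472, P8 6.2733.
Lower quotas: P5 1, P6 1, P1 1, P7 9, P2 1, P4 1, P8 6 (sum 20, leaving 3 seats).
Remainders in descending order: P5 0.8783, P1 0.5922, P4 0.5472, P2 0.4618, P8 0.2733, P6 0.1962, P7 0.0509.
The surplus seats go to P5, P1, P4.
P4 receives 2.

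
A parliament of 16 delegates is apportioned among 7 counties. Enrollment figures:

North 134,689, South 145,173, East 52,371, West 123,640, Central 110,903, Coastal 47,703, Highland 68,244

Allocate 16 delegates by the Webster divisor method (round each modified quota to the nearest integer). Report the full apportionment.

Standard divisor 682723/16 ≈ 42670.188; standard quotas: North 3.157, South 3.402, East 1.227, West 2.898, Central 2.599, Coastal 1.118, Highland 1.599.
Rounding to the nearest integer gives North 3, South 3, East 1, West 3, Central 3, Coastal 1, Highland 2 — total 16, matching the house size, so no adjustment is needed.

North=3; South=3; East=1; West=3; Central=3; Coastal=1; Highland=2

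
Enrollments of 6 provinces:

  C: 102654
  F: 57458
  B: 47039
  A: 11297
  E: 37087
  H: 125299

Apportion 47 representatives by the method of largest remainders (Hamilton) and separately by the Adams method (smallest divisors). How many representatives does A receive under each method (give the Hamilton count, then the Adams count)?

1 and 2

Hamilton: C 13, F 7, B 6, A 1, E 5, H 15.
Adams: C 12, F 7, B 6, A 2, E 5, H 15.
A gets 1 under Hamilton and 2 under Adams.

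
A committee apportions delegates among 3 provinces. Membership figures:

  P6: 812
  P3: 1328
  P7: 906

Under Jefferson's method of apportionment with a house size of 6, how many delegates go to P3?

3

Standard divisor 3046/6 ≈ 507.667; standard quotas: P6 1.599, P3 2.616, P7 1.785.
Rounding down gives 1, 2, 1 = 4 seats, so the divisor must be adjusted.
With modified divisor 420: modified quotas P6 1.933, P3 3.162, P7 2.157.
Rounding down: P6 1, P3 3, P7 2 (total 6).
P3 receives 3.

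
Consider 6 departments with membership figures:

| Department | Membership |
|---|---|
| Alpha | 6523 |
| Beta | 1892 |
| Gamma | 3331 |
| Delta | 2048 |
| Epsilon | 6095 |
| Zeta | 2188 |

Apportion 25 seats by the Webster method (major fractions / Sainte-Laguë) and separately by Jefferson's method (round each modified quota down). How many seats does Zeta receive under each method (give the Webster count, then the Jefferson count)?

Webster: Alpha 7, Beta 2, Gamma 4, Delta 2, Epsilon 7, Zeta 3.
Jefferson: Alpha 8, Beta 2, Gamma 4, Delta 2, Epsilon 7, Zeta 2.
Zeta gets 3 under Webster and 2 under Jefferson.

3 and 2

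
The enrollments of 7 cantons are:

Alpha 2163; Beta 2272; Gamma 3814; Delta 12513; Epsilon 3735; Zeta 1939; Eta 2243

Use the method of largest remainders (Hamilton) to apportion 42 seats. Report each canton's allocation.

Alpha: 3, Beta: 3, Gamma: 6, Delta: 18, Epsilon: 6, Zeta: 3, Eta: 3

The standard divisor is 28679/42 ≈ 682.833.
Standard quotas: Alpha 3.1677, Beta 3.3273, Gamma 5.5856, Delta 18.3251, Epsilon 5.4699, Zeta 2.8396, Eta 3.2848.
Lower quotas: Alpha 3, Beta 3, Gamma 5, Delta 18, Epsilon 5, Zeta 2, Eta 3 (sum 39, leaving 3 seats).
Remainders in descending order: Zeta 0.8396, Gamma 0.5856, Epsilon 0.4699, Beta 0.3273, Delta 0.3251, Eta 0.2848, Alpha 0.1677.
The surplus seats go to Zeta, Gamma, Epsilon.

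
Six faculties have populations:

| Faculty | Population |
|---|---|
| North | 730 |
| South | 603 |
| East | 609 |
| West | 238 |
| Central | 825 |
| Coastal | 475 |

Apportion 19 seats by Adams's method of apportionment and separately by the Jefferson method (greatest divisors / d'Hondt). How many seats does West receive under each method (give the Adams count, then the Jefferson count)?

2 and 1

Adams: North 4, South 3, East 3, West 2, Central 4, Coastal 3.
Jefferson: North 4, South 3, East 3, West 1, Central 5, Coastal 3.
West gets 2 under Adams and 1 under Jefferson.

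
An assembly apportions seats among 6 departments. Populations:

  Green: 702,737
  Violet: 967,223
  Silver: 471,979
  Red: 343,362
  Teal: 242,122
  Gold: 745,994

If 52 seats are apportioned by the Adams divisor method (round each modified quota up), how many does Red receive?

5

Standard divisor 3473417/52 ≈ 66796.481; standard quotas: Green 10.521, Violet 14.480, Silver 7.066, Red 5.140, Teal 3.625, Gold 11.168.
Rounding up gives 11, 15, 8, 6, 4, 12 = 56 seats, so the divisor must be adjusted.
With modified divisor 69700: modified quotas Green 10.082, Violet 13.877, Silver 6.772, Red 4.926, Teal 3.474, Gold 10.703.
Rounding up: Green 11, Violet 14, Silver 7, Red 5, Teal 4, Gold 11 (total 52).
Red receives 5.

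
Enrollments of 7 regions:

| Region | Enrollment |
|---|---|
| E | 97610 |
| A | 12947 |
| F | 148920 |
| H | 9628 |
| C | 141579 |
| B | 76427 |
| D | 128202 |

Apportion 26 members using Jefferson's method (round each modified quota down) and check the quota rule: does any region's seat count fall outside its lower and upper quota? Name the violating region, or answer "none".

Standard quotas: E 4.125, A 0.547, F 6.293, H 0.407, C 5.982, B 3.229, D 5.417.
Jefferson allocation: E 4, A 0, F 7, H 0, C 6, B 3, D 6.
Every allocation lies between the lower and upper quota.

none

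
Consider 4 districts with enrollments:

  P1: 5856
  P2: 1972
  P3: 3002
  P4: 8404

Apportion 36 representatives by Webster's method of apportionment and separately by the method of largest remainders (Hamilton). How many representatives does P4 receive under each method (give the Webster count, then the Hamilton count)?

15 and 16

Webster: P1 11, P2 4, P3 6, P4 15.
Hamilton: P1 11, P2 4, P3 5, P4 16.
P4 gets 15 under Webster and 16 under Hamilton.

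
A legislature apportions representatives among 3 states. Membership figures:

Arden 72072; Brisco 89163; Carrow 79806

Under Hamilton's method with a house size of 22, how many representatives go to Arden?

Standard divisor: 241041 ÷ 22 ≈ 10956.409.
Standard quotas: Arden 6.5781, Brisco 8.1380, Carrow 7.2840.
Lower quotas: Arden 6, Brisco 8, Carrow 7 (sum 21, leaving 1 seat).
Remainders in descending order: Arden 0.5781, Carrow 0.2840, Brisco 0.1380.
The surplus seat goes to Arden.
Arden receives 7.

7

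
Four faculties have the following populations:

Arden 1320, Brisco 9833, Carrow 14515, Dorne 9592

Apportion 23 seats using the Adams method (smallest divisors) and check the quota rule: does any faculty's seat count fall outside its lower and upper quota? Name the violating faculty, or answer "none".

none

Standard quotas: Arden 0.861, Brisco 6.414, Carrow 9.468, Dorne 6.257.
Adams allocation: Arden 1, Brisco 7, Carrow 9, Dorne 6.
Every allocation lies between the lower and upper quota.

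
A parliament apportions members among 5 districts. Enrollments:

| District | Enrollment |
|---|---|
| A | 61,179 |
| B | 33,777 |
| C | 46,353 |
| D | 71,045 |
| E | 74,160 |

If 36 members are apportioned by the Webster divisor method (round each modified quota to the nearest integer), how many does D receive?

9

Standard divisor 286514/36 ≈ 7958.722; standard quotas: A 7.687, B 4.244, C 5.824, D 8.927, E 9.318.
Rounding to the nearest integer gives A 8, B 4, C 6, D 9, E 9 — total 36, matching the house size, so no adjustment is needed.
D receives 9.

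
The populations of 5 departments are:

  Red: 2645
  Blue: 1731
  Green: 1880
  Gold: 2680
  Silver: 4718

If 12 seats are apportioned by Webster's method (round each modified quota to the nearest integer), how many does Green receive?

Standard divisor 13654/12 ≈ 1137.833; standard quotas: Red 2.325, Blue 1.521, Green 1.652, Gold 2.355, Silver 4.146.
Rounding to the nearest integer gives Red 2, Blue 2, Green 2, Gold 2, Silver 4 — total 12, matching the house size, so no adjustment is needed.
Green receives 2.

2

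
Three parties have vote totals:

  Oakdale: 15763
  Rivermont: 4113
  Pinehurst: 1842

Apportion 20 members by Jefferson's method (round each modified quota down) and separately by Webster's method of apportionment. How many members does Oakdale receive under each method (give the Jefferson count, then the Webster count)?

15 and 14

Jefferson: Oakdale 15, Rivermont 4, Pinehurst 1.
Webster: Oakdale 14, Rivermont 4, Pinehurst 2.
Oakdale gets 15 under Jefferson and 14 under Webster.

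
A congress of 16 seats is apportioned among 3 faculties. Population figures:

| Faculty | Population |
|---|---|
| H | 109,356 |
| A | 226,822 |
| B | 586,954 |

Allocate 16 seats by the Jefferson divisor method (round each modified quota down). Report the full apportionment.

Standard divisor 923132/16 ≈ 57695.75; standard quotas: H 1.895, A 3.931, B 10.173.
Rounding down gives 1, 3, 10 = 14 seats, so the divisor must be adjusted.
With modified divisor 54000: modified quotas H 2.025, A 4.200, B 10.870.
Rounding down: H 2, A 4, B 10 (total 16).

H 2, A 4, B 10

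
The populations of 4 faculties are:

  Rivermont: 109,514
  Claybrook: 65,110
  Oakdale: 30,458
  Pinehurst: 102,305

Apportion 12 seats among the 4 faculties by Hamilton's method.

The standard divisor is 307387/12 ≈ 25615.583.
Standard quotas: Rivermont 4.2753, Claybrook 2.5418, Oakdale 1.1890, Pinehurst 3.9939.
Lower quotas: Rivermont 4, Claybrook 2, Oakdale 1, Pinehurst 3 (sum 10, leaving 2 seats).
Remainders in descending order: Pinehurst 0.9939, Claybrook 0.5418, Rivermont 0.2753, Oakdale 0.1890.
The surplus seats go to Pinehurst, Claybrook.

Rivermont 4; Claybrook 3; Oakdale 1; Pinehurst 4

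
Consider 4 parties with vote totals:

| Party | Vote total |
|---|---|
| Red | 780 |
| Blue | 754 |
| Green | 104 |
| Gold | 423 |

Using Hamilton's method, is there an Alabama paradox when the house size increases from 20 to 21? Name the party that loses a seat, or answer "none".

At 20 seats: Red 8, Blue 7, Green 1, Gold 4.
At 21 seats: Red 8, Blue 8, Green 1, Gold 4.
No party's allocation decreased.

none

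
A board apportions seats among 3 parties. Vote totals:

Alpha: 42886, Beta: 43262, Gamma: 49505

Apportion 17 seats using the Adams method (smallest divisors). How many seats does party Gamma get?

6

Standard divisor 135653/17 ≈ 7979.588; standard quotas: Alpha 5.374, Beta 5.422, Gamma 6.204.
Rounding up gives 6, 6, 7 = 19 seats, so the divisor must be adjusted.
With modified divisor 8615: modified quotas Alpha 4.978, Beta 5.022, Gamma 5.746.
Rounding up: Alpha 5, Beta 6, Gamma 6 (total 17).
Gamma receives 6.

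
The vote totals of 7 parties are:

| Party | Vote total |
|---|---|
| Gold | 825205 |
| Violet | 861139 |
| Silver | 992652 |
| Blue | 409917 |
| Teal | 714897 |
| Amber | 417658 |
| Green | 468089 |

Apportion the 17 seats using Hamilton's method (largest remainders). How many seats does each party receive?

Gold=3; Violet=3; Silver=4; Blue=1; Teal=3; Amber=1; Green=2

Total 4689557; standard divisor 4689557/17 ≈ 275856.294.
Standard quotas: Gold 2.9914, Violet 3.1217, Silver 3.5984, Blue 1.4860, Teal 2.5916, Amber 1.5140, Green 1.6969.
Lower quotas: Gold 2, Violet 3, Silver 3, Blue 1, Teal 2, Amber 1, Green 1 (sum 13, leaving 4 seats).
Remainders in descending order: Gold 0.9914, Green 0.6969, Silver 0.5984, Teal 0.5916, Amber 0.5140, Blue 0.4860, Violet 0.1217.
Largest remainders: Gold, Green, Silver, Teal receive the extra seats.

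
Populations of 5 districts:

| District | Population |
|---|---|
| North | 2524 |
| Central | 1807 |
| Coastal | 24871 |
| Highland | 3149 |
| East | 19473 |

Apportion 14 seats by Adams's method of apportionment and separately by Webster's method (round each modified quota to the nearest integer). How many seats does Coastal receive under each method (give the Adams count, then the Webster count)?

Adams: North 1, Central 1, Coastal 6, Highland 1, East 5.
Webster: North 1, Central 0, Coastal 7, Highland 1, East 5.
Coastal gets 6 under Adams and 7 under Webster.

6 and 7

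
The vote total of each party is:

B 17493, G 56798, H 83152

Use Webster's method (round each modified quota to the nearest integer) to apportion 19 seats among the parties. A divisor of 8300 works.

With modified divisor 8300: modified quotas B 2.108, G 6.843, H 10.018.
Rounding to the nearest integer: B 2, G 7, H 10 (total 19).

B=2, G=7, H=10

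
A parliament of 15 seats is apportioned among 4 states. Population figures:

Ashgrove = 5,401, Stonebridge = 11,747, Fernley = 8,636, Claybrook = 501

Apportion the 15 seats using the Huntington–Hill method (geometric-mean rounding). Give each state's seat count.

Ashgrove: 3, Stonebridge: 6, Fernley: 5, Claybrook: 1

With divisor 1872: modified quotas Ashgrove 2.885, Stonebridge 6.275, Fernley 4.613, Claybrook 0.268.
Geometric-mean thresholds: Ashgrove √(2·3)=2.449, Stonebridge √(6·7)=6.481, Fernley √(4·5)=4.472, Claybrook (min 1).
Each quota rounded against its threshold gives Ashgrove 3, Stonebridge 6, Fernley 5, Claybrook 1 (total 15).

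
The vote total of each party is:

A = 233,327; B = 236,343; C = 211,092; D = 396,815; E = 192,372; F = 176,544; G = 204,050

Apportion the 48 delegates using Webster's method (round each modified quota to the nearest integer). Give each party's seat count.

Standard divisor 1650543/48 ≈ 34386.312; standard quotas: A 6.785, B 6.873, C 6.139, D 11.540, E 5.594, F 5.134, G 5.934.
Rounding to the nearest integer gives 7, 7, 6, 12, 6, 5, 6 = 49 seats, so the divisor must be adjusted.
With modified divisor 34700: modified quotas A 6.724, B 6.811, C 6.083, D 11.436, E 5.544, F 5.088, G 5.880.
Rounding to the nearest integer: A 7, B 7, C 6, D 11, E 6, F 5, G 6 (total 48).

A=7; B=7; C=6; D=11; E=6; F=5; G=6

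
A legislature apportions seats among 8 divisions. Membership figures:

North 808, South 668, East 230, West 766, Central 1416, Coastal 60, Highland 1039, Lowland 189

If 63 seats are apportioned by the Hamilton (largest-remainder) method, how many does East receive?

Total 5176; standard divisor 5176/63 ≈ 82.159.
Standard quotas: North 9.835, South 8.131, East 2.799, West 9.323, Central 17.235, Coastal 0.730, Highland 12.646, Lowland 2.300.
Lower quotas: North 9, South 8, East 2, West 9, Central 17, Coastal 0, Highland 12, Lowland 2 (sum 59, leaving 4 seats).
Remainders in descending order: North 0.835, East 0.799, Coastal 0.730, Highland 0.646, West 0.323, Lowland 0.300, Central 0.235, South 0.131.
The surplus seats go to North, East, Coastal, Highland.
East receives 3.

3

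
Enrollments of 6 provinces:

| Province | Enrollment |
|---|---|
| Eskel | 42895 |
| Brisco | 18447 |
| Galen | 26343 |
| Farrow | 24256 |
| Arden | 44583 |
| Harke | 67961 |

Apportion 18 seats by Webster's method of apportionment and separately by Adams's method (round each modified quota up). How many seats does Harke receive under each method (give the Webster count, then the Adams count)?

Webster: Eskel 3, Brisco 1, Galen 2, Farrow 2, Arden 4, Harke 6.
Adams: Eskel 3, Brisco 2, Galen 2, Farrow 2, Arden 4, Harke 5.
Harke gets 6 under Webster and 5 under Adams.

6 and 5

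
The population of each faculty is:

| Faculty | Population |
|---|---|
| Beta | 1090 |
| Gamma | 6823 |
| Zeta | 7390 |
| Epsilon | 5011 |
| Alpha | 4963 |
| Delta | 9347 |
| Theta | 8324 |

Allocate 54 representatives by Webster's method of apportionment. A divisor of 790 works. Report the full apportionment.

With modified divisor 790: modified quotas Beta 1.380, Gamma 8.637, Zeta 9.354, Epsilon 6.343, Alpha 6.282, Delta 11.832, Theta 10.537.
Rounding to the nearest integer: Beta 1, Gamma 9, Zeta 9, Epsilon 6, Alpha 6, Delta 12, Theta 11 (total 54).

Beta 1, Gamma 9, Zeta 9, Epsilon 6, Alpha 6, Delta 12, Theta 11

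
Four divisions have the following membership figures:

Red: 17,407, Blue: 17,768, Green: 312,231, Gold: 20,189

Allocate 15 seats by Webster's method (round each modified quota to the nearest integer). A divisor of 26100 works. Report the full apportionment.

With modified divisor 26100: modified quotas Red 0.667, Blue 0.681, Green 11.963, Gold 0.774.
Rounding to the nearest integer: Red 1, Blue 1, Green 12, Gold 1 (total 15).

Red 1, Blue 1, Green 12, Gold 1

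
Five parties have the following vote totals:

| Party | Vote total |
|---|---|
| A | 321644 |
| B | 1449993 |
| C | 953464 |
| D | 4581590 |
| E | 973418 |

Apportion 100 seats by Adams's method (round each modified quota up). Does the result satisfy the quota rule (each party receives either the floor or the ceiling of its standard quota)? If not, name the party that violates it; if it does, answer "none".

D

Standard quotas: A 3.885, B 17.512, C 11.515, D 55.332, E 11.756.
Adams allocation: A 4, B 18, C 12, D 54, E 12.
D has quota 55.332 (lower 55, upper 56) but receives 54 — outside the quota interval.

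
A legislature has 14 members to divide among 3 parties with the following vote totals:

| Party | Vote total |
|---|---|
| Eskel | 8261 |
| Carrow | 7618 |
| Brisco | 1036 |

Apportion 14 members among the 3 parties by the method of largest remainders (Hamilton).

Eskel: 7, Carrow: 6, Brisco: 1

Total 16915; standard divisor 16915/14 ≈ 1208.214.
Standard quotas: Eskel 6.8374, Carrow 6.3052, Brisco 0.8575.
Lower quotas: Eskel 6, Carrow 6, Brisco 0 (sum 12, leaving 2 seats).
Remainders in descending order: Brisco 0.8575, Eskel 0.8374, Carrow 0.3052.
The surplus seats go to Brisco, Eskel.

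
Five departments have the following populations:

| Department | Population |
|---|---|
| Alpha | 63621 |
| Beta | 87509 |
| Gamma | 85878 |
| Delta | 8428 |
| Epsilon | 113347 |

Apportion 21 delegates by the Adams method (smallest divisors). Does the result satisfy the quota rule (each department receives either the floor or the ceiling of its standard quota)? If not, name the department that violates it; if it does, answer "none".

none

Standard quotas: Alpha 3.724, Beta 5.122, Gamma 5.027, Delta 0.493, Epsilon 6.634.
Adams allocation: Alpha 4, Beta 5, Gamma 5, Delta 1, Epsilon 6.
Every allocation lies between the lower and upper quota.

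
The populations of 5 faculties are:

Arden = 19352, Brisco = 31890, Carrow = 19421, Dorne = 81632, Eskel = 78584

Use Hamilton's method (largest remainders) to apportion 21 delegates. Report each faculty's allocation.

Arden 2, Brisco 3, Carrow 2, Dorne 7, Eskel 7

The standard divisor is 230879/21 ≈ 10994.238.
Standard quotas: Arden 1.7602, Brisco 2.9006, Carrow 1.7665, Dorne 7.4250, Eskel 7.1477.
Lower quotas: Arden 1, Brisco 2, Carrow 1, Dorne 7, Eskel 7 (sum 18, leaving 3 seats).
Remainders in descending order: Brisco 0.9006, Carrow 0.7665, Arden 0.7602, Dorne 0.4250, Eskel 0.1477.
Largest remainders: Brisco, Carrow, Arden receive the extra seats.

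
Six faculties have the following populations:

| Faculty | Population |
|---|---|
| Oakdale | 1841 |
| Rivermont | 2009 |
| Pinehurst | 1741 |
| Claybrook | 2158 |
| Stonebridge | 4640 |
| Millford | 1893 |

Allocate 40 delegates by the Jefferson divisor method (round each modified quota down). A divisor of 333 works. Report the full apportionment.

Oakdale 5; Rivermont 6; Pinehurst 5; Claybrook 6; Stonebridge 13; Millford 5

With modified divisor 333: modified quotas Oakdale 5.529, Rivermont 6.033, Pinehurst 5.228, Claybrook 6.480, Stonebridge 13.934, Millford 5.685.
Rounding down: Oakdale 5, Rivermont 6, Pinehurst 5, Claybrook 6, Stonebridge 13, Millford 5 (total 40).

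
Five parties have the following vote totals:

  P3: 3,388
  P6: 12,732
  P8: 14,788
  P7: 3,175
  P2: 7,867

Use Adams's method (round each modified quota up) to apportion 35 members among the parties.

Standard divisor 41950/35 ≈ 1198.571; standard quotas: P3 2.827, P6 10.623, P8 12.338, P7 2.649, P2 6.564.
Rounding up gives 3, 11, 13, 3, 7 = 37 seats, so the divisor must be adjusted.
With modified divisor 1300: modified quotas P3 2.606, P6 9.794, P8 11.375, P7 2.442, P2 6.052.
Rounding up: P3 3, P6 10, P8 12, P7 3, P2 7 (total 35).

P3 3; P6 10; P8 12; P7 3; P2 7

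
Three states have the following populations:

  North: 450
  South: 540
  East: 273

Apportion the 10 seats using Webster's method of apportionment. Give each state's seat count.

North 4, South 4, East 2

Standard divisor 1263/10 ≈ 126.3; standard quotas: North 3.563, South 4.276, East 2.162.
Rounding to the nearest integer gives North 4, South 4, East 2 — total 10, matching the house size, so no adjustment is needed.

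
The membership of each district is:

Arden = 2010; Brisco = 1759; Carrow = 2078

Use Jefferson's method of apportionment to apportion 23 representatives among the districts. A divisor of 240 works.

Arden 8; Brisco 7; Carrow 8

With modified divisor 240: modified quotas Arden 8.375, Brisco 7.329, Carrow 8.658.
Rounding down: Arden 8, Brisco 7, Carrow 8 (total 23).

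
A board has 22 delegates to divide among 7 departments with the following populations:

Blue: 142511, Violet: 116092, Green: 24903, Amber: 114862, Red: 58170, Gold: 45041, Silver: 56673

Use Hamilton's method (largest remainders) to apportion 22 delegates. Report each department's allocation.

Blue 6, Violet 5, Green 1, Amber 4, Red 2, Gold 2, Silver 2

Standard divisor: 558252 ÷ 22 ≈ 25375.091.
Standard quotas: Blue 5.6162, Violet 4.5750, Green 0.9814, Amber 4.5266, Red 2.2924, Gold 1.7750, Silver 2.2334.
Lower quotas: Blue 5, Violet 4, Green 0, Amber 4, Red 2, Gold 1, Silver 2 (sum 18, leaving 4 seats).
Remainders in descending order: Green 0.9814, Gold 0.7750, Blue 0.6162, Violet 0.5750, Amber 0.5266, Red 0.2924, Silver 0.2334.
Largest remainders: Green, Gold, Blue, Violet receive the extra seats.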